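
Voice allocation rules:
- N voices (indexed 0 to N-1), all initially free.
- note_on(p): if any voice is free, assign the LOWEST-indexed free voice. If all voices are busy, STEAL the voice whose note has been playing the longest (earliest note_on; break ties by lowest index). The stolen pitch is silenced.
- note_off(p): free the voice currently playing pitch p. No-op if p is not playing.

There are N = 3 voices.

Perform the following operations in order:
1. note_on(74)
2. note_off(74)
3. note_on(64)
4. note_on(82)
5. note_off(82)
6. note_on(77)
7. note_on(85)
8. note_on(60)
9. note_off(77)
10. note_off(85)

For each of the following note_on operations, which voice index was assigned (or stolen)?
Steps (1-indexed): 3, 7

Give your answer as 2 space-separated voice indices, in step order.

Answer: 0 2

Derivation:
Op 1: note_on(74): voice 0 is free -> assigned | voices=[74 - -]
Op 2: note_off(74): free voice 0 | voices=[- - -]
Op 3: note_on(64): voice 0 is free -> assigned | voices=[64 - -]
Op 4: note_on(82): voice 1 is free -> assigned | voices=[64 82 -]
Op 5: note_off(82): free voice 1 | voices=[64 - -]
Op 6: note_on(77): voice 1 is free -> assigned | voices=[64 77 -]
Op 7: note_on(85): voice 2 is free -> assigned | voices=[64 77 85]
Op 8: note_on(60): all voices busy, STEAL voice 0 (pitch 64, oldest) -> assign | voices=[60 77 85]
Op 9: note_off(77): free voice 1 | voices=[60 - 85]
Op 10: note_off(85): free voice 2 | voices=[60 - -]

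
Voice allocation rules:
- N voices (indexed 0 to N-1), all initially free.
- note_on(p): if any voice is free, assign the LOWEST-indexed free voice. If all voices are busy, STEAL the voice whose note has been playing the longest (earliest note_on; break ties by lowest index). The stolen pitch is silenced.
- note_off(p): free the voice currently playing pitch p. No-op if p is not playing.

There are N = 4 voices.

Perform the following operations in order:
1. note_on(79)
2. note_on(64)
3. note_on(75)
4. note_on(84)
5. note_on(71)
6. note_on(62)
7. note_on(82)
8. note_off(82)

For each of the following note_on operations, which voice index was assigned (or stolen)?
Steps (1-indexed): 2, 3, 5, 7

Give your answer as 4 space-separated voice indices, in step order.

Answer: 1 2 0 2

Derivation:
Op 1: note_on(79): voice 0 is free -> assigned | voices=[79 - - -]
Op 2: note_on(64): voice 1 is free -> assigned | voices=[79 64 - -]
Op 3: note_on(75): voice 2 is free -> assigned | voices=[79 64 75 -]
Op 4: note_on(84): voice 3 is free -> assigned | voices=[79 64 75 84]
Op 5: note_on(71): all voices busy, STEAL voice 0 (pitch 79, oldest) -> assign | voices=[71 64 75 84]
Op 6: note_on(62): all voices busy, STEAL voice 1 (pitch 64, oldest) -> assign | voices=[71 62 75 84]
Op 7: note_on(82): all voices busy, STEAL voice 2 (pitch 75, oldest) -> assign | voices=[71 62 82 84]
Op 8: note_off(82): free voice 2 | voices=[71 62 - 84]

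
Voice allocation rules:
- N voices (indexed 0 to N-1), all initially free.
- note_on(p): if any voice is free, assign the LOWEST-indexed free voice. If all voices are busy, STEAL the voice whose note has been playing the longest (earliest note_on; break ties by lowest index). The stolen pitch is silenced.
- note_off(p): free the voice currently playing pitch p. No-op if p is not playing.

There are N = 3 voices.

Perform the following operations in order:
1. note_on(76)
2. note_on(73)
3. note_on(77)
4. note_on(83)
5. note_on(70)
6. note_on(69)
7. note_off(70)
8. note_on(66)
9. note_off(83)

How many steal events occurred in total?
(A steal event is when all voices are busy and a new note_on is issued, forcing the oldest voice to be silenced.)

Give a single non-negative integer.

Op 1: note_on(76): voice 0 is free -> assigned | voices=[76 - -]
Op 2: note_on(73): voice 1 is free -> assigned | voices=[76 73 -]
Op 3: note_on(77): voice 2 is free -> assigned | voices=[76 73 77]
Op 4: note_on(83): all voices busy, STEAL voice 0 (pitch 76, oldest) -> assign | voices=[83 73 77]
Op 5: note_on(70): all voices busy, STEAL voice 1 (pitch 73, oldest) -> assign | voices=[83 70 77]
Op 6: note_on(69): all voices busy, STEAL voice 2 (pitch 77, oldest) -> assign | voices=[83 70 69]
Op 7: note_off(70): free voice 1 | voices=[83 - 69]
Op 8: note_on(66): voice 1 is free -> assigned | voices=[83 66 69]
Op 9: note_off(83): free voice 0 | voices=[- 66 69]

Answer: 3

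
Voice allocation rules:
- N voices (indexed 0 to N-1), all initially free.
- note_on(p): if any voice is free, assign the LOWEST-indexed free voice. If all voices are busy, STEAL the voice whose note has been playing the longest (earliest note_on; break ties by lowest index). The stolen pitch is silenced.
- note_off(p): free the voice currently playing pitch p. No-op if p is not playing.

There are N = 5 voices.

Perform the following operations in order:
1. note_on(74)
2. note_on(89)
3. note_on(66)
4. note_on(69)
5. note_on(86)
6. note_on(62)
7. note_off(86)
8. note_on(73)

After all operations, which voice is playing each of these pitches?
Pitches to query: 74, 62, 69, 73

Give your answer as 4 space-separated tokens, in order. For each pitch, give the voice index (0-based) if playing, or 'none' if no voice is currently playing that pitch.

Answer: none 0 3 4

Derivation:
Op 1: note_on(74): voice 0 is free -> assigned | voices=[74 - - - -]
Op 2: note_on(89): voice 1 is free -> assigned | voices=[74 89 - - -]
Op 3: note_on(66): voice 2 is free -> assigned | voices=[74 89 66 - -]
Op 4: note_on(69): voice 3 is free -> assigned | voices=[74 89 66 69 -]
Op 5: note_on(86): voice 4 is free -> assigned | voices=[74 89 66 69 86]
Op 6: note_on(62): all voices busy, STEAL voice 0 (pitch 74, oldest) -> assign | voices=[62 89 66 69 86]
Op 7: note_off(86): free voice 4 | voices=[62 89 66 69 -]
Op 8: note_on(73): voice 4 is free -> assigned | voices=[62 89 66 69 73]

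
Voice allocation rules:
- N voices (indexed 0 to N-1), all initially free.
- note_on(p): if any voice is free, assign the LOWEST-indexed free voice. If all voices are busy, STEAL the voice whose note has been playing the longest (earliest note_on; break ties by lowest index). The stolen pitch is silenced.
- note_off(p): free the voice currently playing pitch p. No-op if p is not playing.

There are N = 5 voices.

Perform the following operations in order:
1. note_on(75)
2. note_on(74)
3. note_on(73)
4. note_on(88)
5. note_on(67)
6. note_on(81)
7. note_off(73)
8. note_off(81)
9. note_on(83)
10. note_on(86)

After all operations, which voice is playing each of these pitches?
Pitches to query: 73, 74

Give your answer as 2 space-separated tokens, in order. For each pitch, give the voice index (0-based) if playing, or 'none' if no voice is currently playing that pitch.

Answer: none 1

Derivation:
Op 1: note_on(75): voice 0 is free -> assigned | voices=[75 - - - -]
Op 2: note_on(74): voice 1 is free -> assigned | voices=[75 74 - - -]
Op 3: note_on(73): voice 2 is free -> assigned | voices=[75 74 73 - -]
Op 4: note_on(88): voice 3 is free -> assigned | voices=[75 74 73 88 -]
Op 5: note_on(67): voice 4 is free -> assigned | voices=[75 74 73 88 67]
Op 6: note_on(81): all voices busy, STEAL voice 0 (pitch 75, oldest) -> assign | voices=[81 74 73 88 67]
Op 7: note_off(73): free voice 2 | voices=[81 74 - 88 67]
Op 8: note_off(81): free voice 0 | voices=[- 74 - 88 67]
Op 9: note_on(83): voice 0 is free -> assigned | voices=[83 74 - 88 67]
Op 10: note_on(86): voice 2 is free -> assigned | voices=[83 74 86 88 67]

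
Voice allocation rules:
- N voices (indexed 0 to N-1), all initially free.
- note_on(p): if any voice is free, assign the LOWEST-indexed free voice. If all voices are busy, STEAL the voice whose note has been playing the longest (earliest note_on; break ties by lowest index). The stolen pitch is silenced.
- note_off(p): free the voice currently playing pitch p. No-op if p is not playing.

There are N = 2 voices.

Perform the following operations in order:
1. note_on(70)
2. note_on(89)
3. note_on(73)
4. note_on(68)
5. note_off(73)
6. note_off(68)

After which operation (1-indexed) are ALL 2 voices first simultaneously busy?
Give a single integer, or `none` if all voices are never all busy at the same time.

Op 1: note_on(70): voice 0 is free -> assigned | voices=[70 -]
Op 2: note_on(89): voice 1 is free -> assigned | voices=[70 89]
Op 3: note_on(73): all voices busy, STEAL voice 0 (pitch 70, oldest) -> assign | voices=[73 89]
Op 4: note_on(68): all voices busy, STEAL voice 1 (pitch 89, oldest) -> assign | voices=[73 68]
Op 5: note_off(73): free voice 0 | voices=[- 68]
Op 6: note_off(68): free voice 1 | voices=[- -]

Answer: 2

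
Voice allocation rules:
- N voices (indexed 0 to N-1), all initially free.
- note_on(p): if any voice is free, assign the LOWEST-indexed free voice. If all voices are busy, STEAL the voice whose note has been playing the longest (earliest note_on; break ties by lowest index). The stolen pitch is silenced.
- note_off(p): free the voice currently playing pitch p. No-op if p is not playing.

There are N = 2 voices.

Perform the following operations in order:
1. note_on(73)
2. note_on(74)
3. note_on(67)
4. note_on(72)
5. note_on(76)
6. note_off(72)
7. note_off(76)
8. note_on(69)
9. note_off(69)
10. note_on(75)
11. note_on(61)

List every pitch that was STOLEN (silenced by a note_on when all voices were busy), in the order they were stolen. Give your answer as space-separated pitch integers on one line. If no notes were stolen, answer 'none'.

Answer: 73 74 67

Derivation:
Op 1: note_on(73): voice 0 is free -> assigned | voices=[73 -]
Op 2: note_on(74): voice 1 is free -> assigned | voices=[73 74]
Op 3: note_on(67): all voices busy, STEAL voice 0 (pitch 73, oldest) -> assign | voices=[67 74]
Op 4: note_on(72): all voices busy, STEAL voice 1 (pitch 74, oldest) -> assign | voices=[67 72]
Op 5: note_on(76): all voices busy, STEAL voice 0 (pitch 67, oldest) -> assign | voices=[76 72]
Op 6: note_off(72): free voice 1 | voices=[76 -]
Op 7: note_off(76): free voice 0 | voices=[- -]
Op 8: note_on(69): voice 0 is free -> assigned | voices=[69 -]
Op 9: note_off(69): free voice 0 | voices=[- -]
Op 10: note_on(75): voice 0 is free -> assigned | voices=[75 -]
Op 11: note_on(61): voice 1 is free -> assigned | voices=[75 61]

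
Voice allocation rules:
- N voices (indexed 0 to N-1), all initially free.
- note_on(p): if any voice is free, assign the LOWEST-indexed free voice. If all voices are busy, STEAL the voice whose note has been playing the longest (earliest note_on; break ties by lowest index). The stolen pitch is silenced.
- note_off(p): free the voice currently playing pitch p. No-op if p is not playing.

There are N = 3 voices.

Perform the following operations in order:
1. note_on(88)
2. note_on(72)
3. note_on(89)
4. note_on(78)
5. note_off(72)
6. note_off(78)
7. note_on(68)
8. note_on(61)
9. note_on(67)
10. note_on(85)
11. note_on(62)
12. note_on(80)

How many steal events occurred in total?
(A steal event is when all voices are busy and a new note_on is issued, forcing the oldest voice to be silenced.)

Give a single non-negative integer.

Answer: 5

Derivation:
Op 1: note_on(88): voice 0 is free -> assigned | voices=[88 - -]
Op 2: note_on(72): voice 1 is free -> assigned | voices=[88 72 -]
Op 3: note_on(89): voice 2 is free -> assigned | voices=[88 72 89]
Op 4: note_on(78): all voices busy, STEAL voice 0 (pitch 88, oldest) -> assign | voices=[78 72 89]
Op 5: note_off(72): free voice 1 | voices=[78 - 89]
Op 6: note_off(78): free voice 0 | voices=[- - 89]
Op 7: note_on(68): voice 0 is free -> assigned | voices=[68 - 89]
Op 8: note_on(61): voice 1 is free -> assigned | voices=[68 61 89]
Op 9: note_on(67): all voices busy, STEAL voice 2 (pitch 89, oldest) -> assign | voices=[68 61 67]
Op 10: note_on(85): all voices busy, STEAL voice 0 (pitch 68, oldest) -> assign | voices=[85 61 67]
Op 11: note_on(62): all voices busy, STEAL voice 1 (pitch 61, oldest) -> assign | voices=[85 62 67]
Op 12: note_on(80): all voices busy, STEAL voice 2 (pitch 67, oldest) -> assign | voices=[85 62 80]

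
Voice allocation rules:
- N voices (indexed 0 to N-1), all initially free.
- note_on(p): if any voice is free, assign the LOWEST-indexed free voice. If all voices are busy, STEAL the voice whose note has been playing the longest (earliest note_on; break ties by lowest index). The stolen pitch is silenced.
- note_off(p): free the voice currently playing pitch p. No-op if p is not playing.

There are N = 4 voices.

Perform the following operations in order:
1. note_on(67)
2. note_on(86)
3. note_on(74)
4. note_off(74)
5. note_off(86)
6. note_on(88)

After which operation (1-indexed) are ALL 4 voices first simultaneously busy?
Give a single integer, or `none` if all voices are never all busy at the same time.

Answer: none

Derivation:
Op 1: note_on(67): voice 0 is free -> assigned | voices=[67 - - -]
Op 2: note_on(86): voice 1 is free -> assigned | voices=[67 86 - -]
Op 3: note_on(74): voice 2 is free -> assigned | voices=[67 86 74 -]
Op 4: note_off(74): free voice 2 | voices=[67 86 - -]
Op 5: note_off(86): free voice 1 | voices=[67 - - -]
Op 6: note_on(88): voice 1 is free -> assigned | voices=[67 88 - -]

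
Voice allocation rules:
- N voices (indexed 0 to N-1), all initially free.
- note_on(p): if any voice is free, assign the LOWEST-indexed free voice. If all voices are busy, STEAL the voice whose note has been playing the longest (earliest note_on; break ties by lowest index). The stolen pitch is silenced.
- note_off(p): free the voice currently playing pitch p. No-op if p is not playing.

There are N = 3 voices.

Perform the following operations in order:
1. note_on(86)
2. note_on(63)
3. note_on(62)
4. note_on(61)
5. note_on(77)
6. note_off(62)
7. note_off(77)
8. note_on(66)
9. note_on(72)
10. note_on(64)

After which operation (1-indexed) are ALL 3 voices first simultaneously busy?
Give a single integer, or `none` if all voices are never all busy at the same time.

Op 1: note_on(86): voice 0 is free -> assigned | voices=[86 - -]
Op 2: note_on(63): voice 1 is free -> assigned | voices=[86 63 -]
Op 3: note_on(62): voice 2 is free -> assigned | voices=[86 63 62]
Op 4: note_on(61): all voices busy, STEAL voice 0 (pitch 86, oldest) -> assign | voices=[61 63 62]
Op 5: note_on(77): all voices busy, STEAL voice 1 (pitch 63, oldest) -> assign | voices=[61 77 62]
Op 6: note_off(62): free voice 2 | voices=[61 77 -]
Op 7: note_off(77): free voice 1 | voices=[61 - -]
Op 8: note_on(66): voice 1 is free -> assigned | voices=[61 66 -]
Op 9: note_on(72): voice 2 is free -> assigned | voices=[61 66 72]
Op 10: note_on(64): all voices busy, STEAL voice 0 (pitch 61, oldest) -> assign | voices=[64 66 72]

Answer: 3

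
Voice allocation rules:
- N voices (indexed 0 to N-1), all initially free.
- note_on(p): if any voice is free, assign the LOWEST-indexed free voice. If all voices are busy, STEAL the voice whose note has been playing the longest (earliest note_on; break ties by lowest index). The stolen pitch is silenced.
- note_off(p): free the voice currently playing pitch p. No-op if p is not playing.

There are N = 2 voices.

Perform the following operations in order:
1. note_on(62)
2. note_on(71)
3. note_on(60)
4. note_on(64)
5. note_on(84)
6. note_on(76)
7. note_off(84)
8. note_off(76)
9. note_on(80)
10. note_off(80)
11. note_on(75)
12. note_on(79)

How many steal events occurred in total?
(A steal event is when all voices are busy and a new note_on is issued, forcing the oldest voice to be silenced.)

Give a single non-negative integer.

Answer: 4

Derivation:
Op 1: note_on(62): voice 0 is free -> assigned | voices=[62 -]
Op 2: note_on(71): voice 1 is free -> assigned | voices=[62 71]
Op 3: note_on(60): all voices busy, STEAL voice 0 (pitch 62, oldest) -> assign | voices=[60 71]
Op 4: note_on(64): all voices busy, STEAL voice 1 (pitch 71, oldest) -> assign | voices=[60 64]
Op 5: note_on(84): all voices busy, STEAL voice 0 (pitch 60, oldest) -> assign | voices=[84 64]
Op 6: note_on(76): all voices busy, STEAL voice 1 (pitch 64, oldest) -> assign | voices=[84 76]
Op 7: note_off(84): free voice 0 | voices=[- 76]
Op 8: note_off(76): free voice 1 | voices=[- -]
Op 9: note_on(80): voice 0 is free -> assigned | voices=[80 -]
Op 10: note_off(80): free voice 0 | voices=[- -]
Op 11: note_on(75): voice 0 is free -> assigned | voices=[75 -]
Op 12: note_on(79): voice 1 is free -> assigned | voices=[75 79]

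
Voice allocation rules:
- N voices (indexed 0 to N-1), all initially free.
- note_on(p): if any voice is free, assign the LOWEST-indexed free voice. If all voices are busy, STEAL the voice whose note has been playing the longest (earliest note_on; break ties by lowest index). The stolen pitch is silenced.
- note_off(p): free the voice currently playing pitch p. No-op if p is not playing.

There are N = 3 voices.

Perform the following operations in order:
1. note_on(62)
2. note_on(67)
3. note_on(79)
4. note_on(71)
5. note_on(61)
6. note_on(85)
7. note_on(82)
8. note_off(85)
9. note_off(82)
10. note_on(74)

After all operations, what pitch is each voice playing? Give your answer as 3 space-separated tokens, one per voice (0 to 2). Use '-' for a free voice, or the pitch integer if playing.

Answer: 74 61 -

Derivation:
Op 1: note_on(62): voice 0 is free -> assigned | voices=[62 - -]
Op 2: note_on(67): voice 1 is free -> assigned | voices=[62 67 -]
Op 3: note_on(79): voice 2 is free -> assigned | voices=[62 67 79]
Op 4: note_on(71): all voices busy, STEAL voice 0 (pitch 62, oldest) -> assign | voices=[71 67 79]
Op 5: note_on(61): all voices busy, STEAL voice 1 (pitch 67, oldest) -> assign | voices=[71 61 79]
Op 6: note_on(85): all voices busy, STEAL voice 2 (pitch 79, oldest) -> assign | voices=[71 61 85]
Op 7: note_on(82): all voices busy, STEAL voice 0 (pitch 71, oldest) -> assign | voices=[82 61 85]
Op 8: note_off(85): free voice 2 | voices=[82 61 -]
Op 9: note_off(82): free voice 0 | voices=[- 61 -]
Op 10: note_on(74): voice 0 is free -> assigned | voices=[74 61 -]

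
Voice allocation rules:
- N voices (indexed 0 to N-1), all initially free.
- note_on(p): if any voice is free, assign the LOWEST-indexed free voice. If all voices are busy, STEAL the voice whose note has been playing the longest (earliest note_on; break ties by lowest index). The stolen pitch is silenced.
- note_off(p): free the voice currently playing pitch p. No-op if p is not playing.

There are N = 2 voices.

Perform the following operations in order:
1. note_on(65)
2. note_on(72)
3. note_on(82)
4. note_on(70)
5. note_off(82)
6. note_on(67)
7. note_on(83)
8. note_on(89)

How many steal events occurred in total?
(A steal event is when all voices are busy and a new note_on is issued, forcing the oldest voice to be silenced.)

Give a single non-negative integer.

Answer: 4

Derivation:
Op 1: note_on(65): voice 0 is free -> assigned | voices=[65 -]
Op 2: note_on(72): voice 1 is free -> assigned | voices=[65 72]
Op 3: note_on(82): all voices busy, STEAL voice 0 (pitch 65, oldest) -> assign | voices=[82 72]
Op 4: note_on(70): all voices busy, STEAL voice 1 (pitch 72, oldest) -> assign | voices=[82 70]
Op 5: note_off(82): free voice 0 | voices=[- 70]
Op 6: note_on(67): voice 0 is free -> assigned | voices=[67 70]
Op 7: note_on(83): all voices busy, STEAL voice 1 (pitch 70, oldest) -> assign | voices=[67 83]
Op 8: note_on(89): all voices busy, STEAL voice 0 (pitch 67, oldest) -> assign | voices=[89 83]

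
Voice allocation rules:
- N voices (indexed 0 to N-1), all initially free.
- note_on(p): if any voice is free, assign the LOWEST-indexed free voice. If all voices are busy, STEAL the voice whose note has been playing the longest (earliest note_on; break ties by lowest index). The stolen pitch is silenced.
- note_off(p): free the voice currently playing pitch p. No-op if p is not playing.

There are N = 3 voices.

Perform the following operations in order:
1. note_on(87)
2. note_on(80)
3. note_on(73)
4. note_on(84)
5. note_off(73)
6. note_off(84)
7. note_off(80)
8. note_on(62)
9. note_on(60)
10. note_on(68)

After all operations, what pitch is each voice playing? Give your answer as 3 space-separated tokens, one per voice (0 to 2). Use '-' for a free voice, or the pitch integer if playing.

Op 1: note_on(87): voice 0 is free -> assigned | voices=[87 - -]
Op 2: note_on(80): voice 1 is free -> assigned | voices=[87 80 -]
Op 3: note_on(73): voice 2 is free -> assigned | voices=[87 80 73]
Op 4: note_on(84): all voices busy, STEAL voice 0 (pitch 87, oldest) -> assign | voices=[84 80 73]
Op 5: note_off(73): free voice 2 | voices=[84 80 -]
Op 6: note_off(84): free voice 0 | voices=[- 80 -]
Op 7: note_off(80): free voice 1 | voices=[- - -]
Op 8: note_on(62): voice 0 is free -> assigned | voices=[62 - -]
Op 9: note_on(60): voice 1 is free -> assigned | voices=[62 60 -]
Op 10: note_on(68): voice 2 is free -> assigned | voices=[62 60 68]

Answer: 62 60 68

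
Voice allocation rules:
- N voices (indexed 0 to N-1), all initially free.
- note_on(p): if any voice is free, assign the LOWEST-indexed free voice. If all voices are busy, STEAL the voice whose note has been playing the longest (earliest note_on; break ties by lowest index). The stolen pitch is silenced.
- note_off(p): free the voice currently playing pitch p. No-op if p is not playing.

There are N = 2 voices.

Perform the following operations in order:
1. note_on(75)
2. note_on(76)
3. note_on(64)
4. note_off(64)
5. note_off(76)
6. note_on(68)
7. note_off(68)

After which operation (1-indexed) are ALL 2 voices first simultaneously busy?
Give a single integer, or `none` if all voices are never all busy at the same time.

Answer: 2

Derivation:
Op 1: note_on(75): voice 0 is free -> assigned | voices=[75 -]
Op 2: note_on(76): voice 1 is free -> assigned | voices=[75 76]
Op 3: note_on(64): all voices busy, STEAL voice 0 (pitch 75, oldest) -> assign | voices=[64 76]
Op 4: note_off(64): free voice 0 | voices=[- 76]
Op 5: note_off(76): free voice 1 | voices=[- -]
Op 6: note_on(68): voice 0 is free -> assigned | voices=[68 -]
Op 7: note_off(68): free voice 0 | voices=[- -]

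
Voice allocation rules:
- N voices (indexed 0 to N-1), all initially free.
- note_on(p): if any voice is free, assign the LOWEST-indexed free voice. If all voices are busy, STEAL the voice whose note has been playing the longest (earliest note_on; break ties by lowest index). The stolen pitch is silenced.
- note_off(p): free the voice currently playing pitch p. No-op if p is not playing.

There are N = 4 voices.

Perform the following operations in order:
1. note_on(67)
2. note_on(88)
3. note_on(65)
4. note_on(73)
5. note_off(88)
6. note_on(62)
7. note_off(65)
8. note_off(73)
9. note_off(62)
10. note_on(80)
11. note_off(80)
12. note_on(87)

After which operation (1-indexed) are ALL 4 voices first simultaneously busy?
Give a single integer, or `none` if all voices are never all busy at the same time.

Op 1: note_on(67): voice 0 is free -> assigned | voices=[67 - - -]
Op 2: note_on(88): voice 1 is free -> assigned | voices=[67 88 - -]
Op 3: note_on(65): voice 2 is free -> assigned | voices=[67 88 65 -]
Op 4: note_on(73): voice 3 is free -> assigned | voices=[67 88 65 73]
Op 5: note_off(88): free voice 1 | voices=[67 - 65 73]
Op 6: note_on(62): voice 1 is free -> assigned | voices=[67 62 65 73]
Op 7: note_off(65): free voice 2 | voices=[67 62 - 73]
Op 8: note_off(73): free voice 3 | voices=[67 62 - -]
Op 9: note_off(62): free voice 1 | voices=[67 - - -]
Op 10: note_on(80): voice 1 is free -> assigned | voices=[67 80 - -]
Op 11: note_off(80): free voice 1 | voices=[67 - - -]
Op 12: note_on(87): voice 1 is free -> assigned | voices=[67 87 - -]

Answer: 4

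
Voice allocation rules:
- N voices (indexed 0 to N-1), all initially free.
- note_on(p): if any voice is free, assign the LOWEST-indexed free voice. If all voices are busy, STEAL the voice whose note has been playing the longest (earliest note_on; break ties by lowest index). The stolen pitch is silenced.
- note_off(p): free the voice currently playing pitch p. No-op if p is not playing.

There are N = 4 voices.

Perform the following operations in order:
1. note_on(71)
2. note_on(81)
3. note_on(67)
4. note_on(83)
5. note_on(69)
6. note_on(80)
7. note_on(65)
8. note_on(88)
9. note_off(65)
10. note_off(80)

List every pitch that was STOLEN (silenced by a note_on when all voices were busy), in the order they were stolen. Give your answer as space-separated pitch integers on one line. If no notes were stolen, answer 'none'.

Answer: 71 81 67 83

Derivation:
Op 1: note_on(71): voice 0 is free -> assigned | voices=[71 - - -]
Op 2: note_on(81): voice 1 is free -> assigned | voices=[71 81 - -]
Op 3: note_on(67): voice 2 is free -> assigned | voices=[71 81 67 -]
Op 4: note_on(83): voice 3 is free -> assigned | voices=[71 81 67 83]
Op 5: note_on(69): all voices busy, STEAL voice 0 (pitch 71, oldest) -> assign | voices=[69 81 67 83]
Op 6: note_on(80): all voices busy, STEAL voice 1 (pitch 81, oldest) -> assign | voices=[69 80 67 83]
Op 7: note_on(65): all voices busy, STEAL voice 2 (pitch 67, oldest) -> assign | voices=[69 80 65 83]
Op 8: note_on(88): all voices busy, STEAL voice 3 (pitch 83, oldest) -> assign | voices=[69 80 65 88]
Op 9: note_off(65): free voice 2 | voices=[69 80 - 88]
Op 10: note_off(80): free voice 1 | voices=[69 - - 88]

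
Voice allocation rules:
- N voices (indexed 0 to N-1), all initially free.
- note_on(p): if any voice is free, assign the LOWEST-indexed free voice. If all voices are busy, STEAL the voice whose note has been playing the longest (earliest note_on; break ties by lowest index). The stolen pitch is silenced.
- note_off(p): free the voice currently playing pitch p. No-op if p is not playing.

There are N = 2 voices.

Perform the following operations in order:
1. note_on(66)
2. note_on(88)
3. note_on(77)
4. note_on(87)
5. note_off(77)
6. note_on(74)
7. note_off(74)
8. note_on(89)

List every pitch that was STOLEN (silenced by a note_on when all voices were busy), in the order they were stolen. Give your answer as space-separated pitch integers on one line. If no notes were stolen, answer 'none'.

Op 1: note_on(66): voice 0 is free -> assigned | voices=[66 -]
Op 2: note_on(88): voice 1 is free -> assigned | voices=[66 88]
Op 3: note_on(77): all voices busy, STEAL voice 0 (pitch 66, oldest) -> assign | voices=[77 88]
Op 4: note_on(87): all voices busy, STEAL voice 1 (pitch 88, oldest) -> assign | voices=[77 87]
Op 5: note_off(77): free voice 0 | voices=[- 87]
Op 6: note_on(74): voice 0 is free -> assigned | voices=[74 87]
Op 7: note_off(74): free voice 0 | voices=[- 87]
Op 8: note_on(89): voice 0 is free -> assigned | voices=[89 87]

Answer: 66 88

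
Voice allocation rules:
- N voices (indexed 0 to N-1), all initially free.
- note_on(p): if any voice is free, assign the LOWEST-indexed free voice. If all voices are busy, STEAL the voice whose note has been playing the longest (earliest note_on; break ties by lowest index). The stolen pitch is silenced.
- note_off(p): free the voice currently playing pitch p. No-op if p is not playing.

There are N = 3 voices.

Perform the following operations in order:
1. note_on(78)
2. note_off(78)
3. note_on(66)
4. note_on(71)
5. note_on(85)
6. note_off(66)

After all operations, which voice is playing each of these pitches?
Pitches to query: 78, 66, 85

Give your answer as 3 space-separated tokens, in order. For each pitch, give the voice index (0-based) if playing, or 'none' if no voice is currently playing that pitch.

Op 1: note_on(78): voice 0 is free -> assigned | voices=[78 - -]
Op 2: note_off(78): free voice 0 | voices=[- - -]
Op 3: note_on(66): voice 0 is free -> assigned | voices=[66 - -]
Op 4: note_on(71): voice 1 is free -> assigned | voices=[66 71 -]
Op 5: note_on(85): voice 2 is free -> assigned | voices=[66 71 85]
Op 6: note_off(66): free voice 0 | voices=[- 71 85]

Answer: none none 2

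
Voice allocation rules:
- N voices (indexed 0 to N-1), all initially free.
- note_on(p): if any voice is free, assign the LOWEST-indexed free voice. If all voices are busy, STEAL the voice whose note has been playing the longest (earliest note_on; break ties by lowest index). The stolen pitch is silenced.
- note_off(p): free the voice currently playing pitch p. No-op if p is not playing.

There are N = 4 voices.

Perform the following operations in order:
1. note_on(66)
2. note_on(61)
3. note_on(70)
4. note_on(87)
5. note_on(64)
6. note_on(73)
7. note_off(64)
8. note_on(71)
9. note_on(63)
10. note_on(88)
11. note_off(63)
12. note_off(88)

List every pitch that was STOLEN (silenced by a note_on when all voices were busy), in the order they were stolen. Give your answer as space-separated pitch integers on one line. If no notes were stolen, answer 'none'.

Answer: 66 61 70 87

Derivation:
Op 1: note_on(66): voice 0 is free -> assigned | voices=[66 - - -]
Op 2: note_on(61): voice 1 is free -> assigned | voices=[66 61 - -]
Op 3: note_on(70): voice 2 is free -> assigned | voices=[66 61 70 -]
Op 4: note_on(87): voice 3 is free -> assigned | voices=[66 61 70 87]
Op 5: note_on(64): all voices busy, STEAL voice 0 (pitch 66, oldest) -> assign | voices=[64 61 70 87]
Op 6: note_on(73): all voices busy, STEAL voice 1 (pitch 61, oldest) -> assign | voices=[64 73 70 87]
Op 7: note_off(64): free voice 0 | voices=[- 73 70 87]
Op 8: note_on(71): voice 0 is free -> assigned | voices=[71 73 70 87]
Op 9: note_on(63): all voices busy, STEAL voice 2 (pitch 70, oldest) -> assign | voices=[71 73 63 87]
Op 10: note_on(88): all voices busy, STEAL voice 3 (pitch 87, oldest) -> assign | voices=[71 73 63 88]
Op 11: note_off(63): free voice 2 | voices=[71 73 - 88]
Op 12: note_off(88): free voice 3 | voices=[71 73 - -]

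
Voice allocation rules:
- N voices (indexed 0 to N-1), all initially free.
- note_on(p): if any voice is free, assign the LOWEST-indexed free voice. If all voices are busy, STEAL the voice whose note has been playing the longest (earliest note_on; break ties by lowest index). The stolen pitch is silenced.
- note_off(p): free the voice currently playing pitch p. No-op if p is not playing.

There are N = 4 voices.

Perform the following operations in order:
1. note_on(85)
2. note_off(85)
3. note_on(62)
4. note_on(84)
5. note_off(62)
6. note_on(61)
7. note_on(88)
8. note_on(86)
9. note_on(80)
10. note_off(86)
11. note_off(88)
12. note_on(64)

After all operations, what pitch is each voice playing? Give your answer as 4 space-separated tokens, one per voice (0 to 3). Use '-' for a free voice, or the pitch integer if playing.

Answer: 61 80 64 -

Derivation:
Op 1: note_on(85): voice 0 is free -> assigned | voices=[85 - - -]
Op 2: note_off(85): free voice 0 | voices=[- - - -]
Op 3: note_on(62): voice 0 is free -> assigned | voices=[62 - - -]
Op 4: note_on(84): voice 1 is free -> assigned | voices=[62 84 - -]
Op 5: note_off(62): free voice 0 | voices=[- 84 - -]
Op 6: note_on(61): voice 0 is free -> assigned | voices=[61 84 - -]
Op 7: note_on(88): voice 2 is free -> assigned | voices=[61 84 88 -]
Op 8: note_on(86): voice 3 is free -> assigned | voices=[61 84 88 86]
Op 9: note_on(80): all voices busy, STEAL voice 1 (pitch 84, oldest) -> assign | voices=[61 80 88 86]
Op 10: note_off(86): free voice 3 | voices=[61 80 88 -]
Op 11: note_off(88): free voice 2 | voices=[61 80 - -]
Op 12: note_on(64): voice 2 is free -> assigned | voices=[61 80 64 -]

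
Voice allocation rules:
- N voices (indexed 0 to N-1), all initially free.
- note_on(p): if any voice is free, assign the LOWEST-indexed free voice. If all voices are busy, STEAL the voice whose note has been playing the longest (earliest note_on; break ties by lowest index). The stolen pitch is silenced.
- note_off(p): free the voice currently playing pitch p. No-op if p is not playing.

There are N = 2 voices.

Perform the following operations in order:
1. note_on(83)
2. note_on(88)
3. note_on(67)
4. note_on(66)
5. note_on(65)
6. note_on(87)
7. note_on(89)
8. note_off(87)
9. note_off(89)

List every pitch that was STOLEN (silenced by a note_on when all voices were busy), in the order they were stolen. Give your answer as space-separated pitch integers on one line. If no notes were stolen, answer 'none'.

Op 1: note_on(83): voice 0 is free -> assigned | voices=[83 -]
Op 2: note_on(88): voice 1 is free -> assigned | voices=[83 88]
Op 3: note_on(67): all voices busy, STEAL voice 0 (pitch 83, oldest) -> assign | voices=[67 88]
Op 4: note_on(66): all voices busy, STEAL voice 1 (pitch 88, oldest) -> assign | voices=[67 66]
Op 5: note_on(65): all voices busy, STEAL voice 0 (pitch 67, oldest) -> assign | voices=[65 66]
Op 6: note_on(87): all voices busy, STEAL voice 1 (pitch 66, oldest) -> assign | voices=[65 87]
Op 7: note_on(89): all voices busy, STEAL voice 0 (pitch 65, oldest) -> assign | voices=[89 87]
Op 8: note_off(87): free voice 1 | voices=[89 -]
Op 9: note_off(89): free voice 0 | voices=[- -]

Answer: 83 88 67 66 65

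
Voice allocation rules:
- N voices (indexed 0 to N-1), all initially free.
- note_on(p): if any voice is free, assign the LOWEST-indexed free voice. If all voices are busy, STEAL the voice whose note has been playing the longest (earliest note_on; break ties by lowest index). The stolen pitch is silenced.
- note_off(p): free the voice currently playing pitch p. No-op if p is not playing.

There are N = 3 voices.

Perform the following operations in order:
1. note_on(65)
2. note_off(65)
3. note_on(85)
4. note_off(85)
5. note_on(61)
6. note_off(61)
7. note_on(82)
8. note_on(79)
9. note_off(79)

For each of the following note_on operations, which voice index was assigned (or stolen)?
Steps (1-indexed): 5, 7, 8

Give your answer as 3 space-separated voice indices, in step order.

Answer: 0 0 1

Derivation:
Op 1: note_on(65): voice 0 is free -> assigned | voices=[65 - -]
Op 2: note_off(65): free voice 0 | voices=[- - -]
Op 3: note_on(85): voice 0 is free -> assigned | voices=[85 - -]
Op 4: note_off(85): free voice 0 | voices=[- - -]
Op 5: note_on(61): voice 0 is free -> assigned | voices=[61 - -]
Op 6: note_off(61): free voice 0 | voices=[- - -]
Op 7: note_on(82): voice 0 is free -> assigned | voices=[82 - -]
Op 8: note_on(79): voice 1 is free -> assigned | voices=[82 79 -]
Op 9: note_off(79): free voice 1 | voices=[82 - -]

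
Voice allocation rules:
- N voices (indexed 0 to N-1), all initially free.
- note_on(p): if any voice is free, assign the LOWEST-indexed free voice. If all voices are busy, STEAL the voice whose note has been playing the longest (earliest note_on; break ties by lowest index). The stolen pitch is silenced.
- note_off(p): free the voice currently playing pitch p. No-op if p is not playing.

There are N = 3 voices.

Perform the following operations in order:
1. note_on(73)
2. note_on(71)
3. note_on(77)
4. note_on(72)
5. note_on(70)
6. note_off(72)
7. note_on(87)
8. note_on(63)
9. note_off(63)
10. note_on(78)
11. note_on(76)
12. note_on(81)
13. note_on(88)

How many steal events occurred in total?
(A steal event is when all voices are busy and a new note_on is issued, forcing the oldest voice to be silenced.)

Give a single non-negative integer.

Op 1: note_on(73): voice 0 is free -> assigned | voices=[73 - -]
Op 2: note_on(71): voice 1 is free -> assigned | voices=[73 71 -]
Op 3: note_on(77): voice 2 is free -> assigned | voices=[73 71 77]
Op 4: note_on(72): all voices busy, STEAL voice 0 (pitch 73, oldest) -> assign | voices=[72 71 77]
Op 5: note_on(70): all voices busy, STEAL voice 1 (pitch 71, oldest) -> assign | voices=[72 70 77]
Op 6: note_off(72): free voice 0 | voices=[- 70 77]
Op 7: note_on(87): voice 0 is free -> assigned | voices=[87 70 77]
Op 8: note_on(63): all voices busy, STEAL voice 2 (pitch 77, oldest) -> assign | voices=[87 70 63]
Op 9: note_off(63): free voice 2 | voices=[87 70 -]
Op 10: note_on(78): voice 2 is free -> assigned | voices=[87 70 78]
Op 11: note_on(76): all voices busy, STEAL voice 1 (pitch 70, oldest) -> assign | voices=[87 76 78]
Op 12: note_on(81): all voices busy, STEAL voice 0 (pitch 87, oldest) -> assign | voices=[81 76 78]
Op 13: note_on(88): all voices busy, STEAL voice 2 (pitch 78, oldest) -> assign | voices=[81 76 88]

Answer: 6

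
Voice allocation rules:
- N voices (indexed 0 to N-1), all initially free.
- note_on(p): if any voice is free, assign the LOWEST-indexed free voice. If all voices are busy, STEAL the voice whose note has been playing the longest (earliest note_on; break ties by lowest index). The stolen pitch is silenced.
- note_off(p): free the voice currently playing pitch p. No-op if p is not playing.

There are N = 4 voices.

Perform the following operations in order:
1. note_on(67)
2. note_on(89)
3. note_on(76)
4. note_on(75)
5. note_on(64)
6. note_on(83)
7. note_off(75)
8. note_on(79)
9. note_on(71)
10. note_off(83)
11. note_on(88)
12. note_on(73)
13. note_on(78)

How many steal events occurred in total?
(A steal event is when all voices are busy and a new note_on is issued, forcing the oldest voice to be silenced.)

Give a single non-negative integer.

Op 1: note_on(67): voice 0 is free -> assigned | voices=[67 - - -]
Op 2: note_on(89): voice 1 is free -> assigned | voices=[67 89 - -]
Op 3: note_on(76): voice 2 is free -> assigned | voices=[67 89 76 -]
Op 4: note_on(75): voice 3 is free -> assigned | voices=[67 89 76 75]
Op 5: note_on(64): all voices busy, STEAL voice 0 (pitch 67, oldest) -> assign | voices=[64 89 76 75]
Op 6: note_on(83): all voices busy, STEAL voice 1 (pitch 89, oldest) -> assign | voices=[64 83 76 75]
Op 7: note_off(75): free voice 3 | voices=[64 83 76 -]
Op 8: note_on(79): voice 3 is free -> assigned | voices=[64 83 76 79]
Op 9: note_on(71): all voices busy, STEAL voice 2 (pitch 76, oldest) -> assign | voices=[64 83 71 79]
Op 10: note_off(83): free voice 1 | voices=[64 - 71 79]
Op 11: note_on(88): voice 1 is free -> assigned | voices=[64 88 71 79]
Op 12: note_on(73): all voices busy, STEAL voice 0 (pitch 64, oldest) -> assign | voices=[73 88 71 79]
Op 13: note_on(78): all voices busy, STEAL voice 3 (pitch 79, oldest) -> assign | voices=[73 88 71 78]

Answer: 5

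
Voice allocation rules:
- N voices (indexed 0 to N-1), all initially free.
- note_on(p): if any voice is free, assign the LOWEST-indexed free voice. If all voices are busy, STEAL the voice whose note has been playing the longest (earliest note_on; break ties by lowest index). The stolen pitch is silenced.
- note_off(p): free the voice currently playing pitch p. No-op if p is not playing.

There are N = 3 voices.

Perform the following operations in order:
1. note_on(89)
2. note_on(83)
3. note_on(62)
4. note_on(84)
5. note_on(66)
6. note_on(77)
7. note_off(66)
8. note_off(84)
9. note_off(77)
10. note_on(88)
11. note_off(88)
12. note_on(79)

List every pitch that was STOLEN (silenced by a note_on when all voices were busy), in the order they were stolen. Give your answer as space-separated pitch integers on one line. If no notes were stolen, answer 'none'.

Answer: 89 83 62

Derivation:
Op 1: note_on(89): voice 0 is free -> assigned | voices=[89 - -]
Op 2: note_on(83): voice 1 is free -> assigned | voices=[89 83 -]
Op 3: note_on(62): voice 2 is free -> assigned | voices=[89 83 62]
Op 4: note_on(84): all voices busy, STEAL voice 0 (pitch 89, oldest) -> assign | voices=[84 83 62]
Op 5: note_on(66): all voices busy, STEAL voice 1 (pitch 83, oldest) -> assign | voices=[84 66 62]
Op 6: note_on(77): all voices busy, STEAL voice 2 (pitch 62, oldest) -> assign | voices=[84 66 77]
Op 7: note_off(66): free voice 1 | voices=[84 - 77]
Op 8: note_off(84): free voice 0 | voices=[- - 77]
Op 9: note_off(77): free voice 2 | voices=[- - -]
Op 10: note_on(88): voice 0 is free -> assigned | voices=[88 - -]
Op 11: note_off(88): free voice 0 | voices=[- - -]
Op 12: note_on(79): voice 0 is free -> assigned | voices=[79 - -]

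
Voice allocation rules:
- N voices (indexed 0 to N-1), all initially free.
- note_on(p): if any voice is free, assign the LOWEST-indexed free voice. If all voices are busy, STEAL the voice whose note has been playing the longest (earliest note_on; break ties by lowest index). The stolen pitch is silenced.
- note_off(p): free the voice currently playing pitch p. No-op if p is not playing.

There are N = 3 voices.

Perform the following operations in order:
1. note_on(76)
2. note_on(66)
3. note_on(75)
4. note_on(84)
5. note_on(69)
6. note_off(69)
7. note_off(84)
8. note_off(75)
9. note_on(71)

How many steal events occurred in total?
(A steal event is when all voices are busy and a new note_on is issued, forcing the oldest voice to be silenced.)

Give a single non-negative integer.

Op 1: note_on(76): voice 0 is free -> assigned | voices=[76 - -]
Op 2: note_on(66): voice 1 is free -> assigned | voices=[76 66 -]
Op 3: note_on(75): voice 2 is free -> assigned | voices=[76 66 75]
Op 4: note_on(84): all voices busy, STEAL voice 0 (pitch 76, oldest) -> assign | voices=[84 66 75]
Op 5: note_on(69): all voices busy, STEAL voice 1 (pitch 66, oldest) -> assign | voices=[84 69 75]
Op 6: note_off(69): free voice 1 | voices=[84 - 75]
Op 7: note_off(84): free voice 0 | voices=[- - 75]
Op 8: note_off(75): free voice 2 | voices=[- - -]
Op 9: note_on(71): voice 0 is free -> assigned | voices=[71 - -]

Answer: 2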